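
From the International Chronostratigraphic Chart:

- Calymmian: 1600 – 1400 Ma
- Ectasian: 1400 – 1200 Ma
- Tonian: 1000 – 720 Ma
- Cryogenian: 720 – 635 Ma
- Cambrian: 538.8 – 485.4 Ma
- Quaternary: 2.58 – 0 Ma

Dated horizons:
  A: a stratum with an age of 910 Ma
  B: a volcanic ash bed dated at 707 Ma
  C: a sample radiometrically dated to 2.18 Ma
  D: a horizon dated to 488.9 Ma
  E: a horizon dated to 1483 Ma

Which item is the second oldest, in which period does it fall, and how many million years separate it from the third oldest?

Larger Ma means older, so oldest first: E 1483 > A 910 > B 707 > D 488.9 > C 2.18.
Counting 2 along gives A (910 Ma); the excerpt puts that inside the Tonian, 1000–720 Ma.
Next in line is B (707 Ma), and 910 − 707 = 203 Myr.

A, in the Tonian; 203 million years to B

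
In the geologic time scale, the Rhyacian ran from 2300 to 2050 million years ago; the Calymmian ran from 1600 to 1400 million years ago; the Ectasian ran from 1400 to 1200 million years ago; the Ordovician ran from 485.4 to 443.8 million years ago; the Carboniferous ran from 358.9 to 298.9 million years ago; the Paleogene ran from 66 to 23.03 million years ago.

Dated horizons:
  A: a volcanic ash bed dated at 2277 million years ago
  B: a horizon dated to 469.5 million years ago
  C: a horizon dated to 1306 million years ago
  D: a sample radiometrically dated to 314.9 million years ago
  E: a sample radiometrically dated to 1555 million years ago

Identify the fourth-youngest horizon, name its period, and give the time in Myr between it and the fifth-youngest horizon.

E, in the Calymmian; 722 million years to A

Smaller Ma means younger, so youngest first: D 314.9 < B 469.5 < C 1306 < E 1555 < A 2277.
Counting 4 along gives E (1555 Ma); the excerpt puts that inside the Calymmian, 1600–1400 Ma.
Next in line is A (2277 Ma), and 2277 − 1555 = 722 Myr.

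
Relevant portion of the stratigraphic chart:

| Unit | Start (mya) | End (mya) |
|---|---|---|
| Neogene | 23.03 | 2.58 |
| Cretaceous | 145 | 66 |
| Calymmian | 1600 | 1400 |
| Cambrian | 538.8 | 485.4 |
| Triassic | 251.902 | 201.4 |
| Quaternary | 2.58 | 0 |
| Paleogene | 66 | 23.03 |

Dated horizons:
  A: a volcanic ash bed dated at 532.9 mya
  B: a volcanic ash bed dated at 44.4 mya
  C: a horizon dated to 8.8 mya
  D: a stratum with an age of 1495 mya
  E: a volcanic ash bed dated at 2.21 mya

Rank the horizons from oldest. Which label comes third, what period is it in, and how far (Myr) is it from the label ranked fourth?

Sorted oldest-first by Ma: D (1495), A (532.9), B (44.4), C (8.8), E (2.21).
The third oldest is B at 44.4 Ma, which lies in 66–23.03 Ma: the Paleogene.
The fourth oldest is C at 8.8 Ma; separation = |44.4 − 8.8| = 35.6 Myr.

B, in the Paleogene; 35.6 million years to C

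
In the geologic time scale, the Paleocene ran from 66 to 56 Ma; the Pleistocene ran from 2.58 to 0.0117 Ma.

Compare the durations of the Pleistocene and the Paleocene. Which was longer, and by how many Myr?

Pleistocene: 2.58 − 0.0117 = 2.5683 Myr.
Paleocene: 66 − 56 = 10 Myr.
Difference: 10 − 2.5683 = 7.4317 Myr, so the Paleocene was longer.

Paleocene, by 7.4317 million years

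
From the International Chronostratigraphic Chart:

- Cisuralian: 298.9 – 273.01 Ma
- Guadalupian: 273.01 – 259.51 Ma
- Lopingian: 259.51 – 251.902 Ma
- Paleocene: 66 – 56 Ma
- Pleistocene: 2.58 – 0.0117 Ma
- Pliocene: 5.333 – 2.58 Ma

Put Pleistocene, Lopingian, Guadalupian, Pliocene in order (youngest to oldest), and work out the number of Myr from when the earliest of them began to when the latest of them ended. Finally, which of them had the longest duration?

Pleistocene → Pliocene → Lopingian → Guadalupian; total span 272.9983 Myr; longest is Guadalupian

Start ages (Ma): Guadalupian 273.01, Lopingian 259.51, Pliocene 5.333, Pleistocene 2.58.
Ordered youngest to oldest: Pleistocene, Pliocene, Lopingian, Guadalupian.
Span = 273.01 − 0.0117 = 272.9983 Myr.
Durations: Guadalupian 13.5, Lopingian 7.608, Pleistocene 2.5683, Pliocene 2.753 → longest is Guadalupian (13.5 Myr).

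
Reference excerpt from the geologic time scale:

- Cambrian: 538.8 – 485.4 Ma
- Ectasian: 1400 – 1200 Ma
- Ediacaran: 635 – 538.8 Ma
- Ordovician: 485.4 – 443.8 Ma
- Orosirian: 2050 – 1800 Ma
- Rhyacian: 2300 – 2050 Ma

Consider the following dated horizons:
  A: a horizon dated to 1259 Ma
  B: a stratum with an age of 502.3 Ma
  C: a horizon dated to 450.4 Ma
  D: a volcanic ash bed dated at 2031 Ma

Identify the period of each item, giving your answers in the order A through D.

A — Ectasian; B — Cambrian; C — Ordovician; D — Orosirian

Match each age against the start–end ranges in the excerpt: A = 1259 Ma → Ectasian (1400–1200); B = 502.3 Ma → Cambrian (538.8–485.4); C = 450.4 Ma → Ordovician (485.4–443.8); D = 2031 Ma → Orosirian (2050–1800).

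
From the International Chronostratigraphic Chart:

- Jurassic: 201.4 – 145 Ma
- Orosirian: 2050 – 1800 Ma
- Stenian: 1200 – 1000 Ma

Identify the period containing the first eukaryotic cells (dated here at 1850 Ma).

Orosirian

1850 Ma lies between 2050 and 1800 Ma, so it falls in the Orosirian.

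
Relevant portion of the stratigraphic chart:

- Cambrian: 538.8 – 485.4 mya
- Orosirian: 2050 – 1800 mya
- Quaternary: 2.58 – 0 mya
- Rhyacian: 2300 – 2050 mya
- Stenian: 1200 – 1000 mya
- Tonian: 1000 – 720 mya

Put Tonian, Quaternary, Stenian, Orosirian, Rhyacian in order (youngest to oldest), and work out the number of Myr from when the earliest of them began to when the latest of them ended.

Start ages (Ma): Rhyacian 2300, Orosirian 2050, Stenian 1200, Tonian 1000, Quaternary 2.58.
Ordered youngest to oldest: Quaternary, Tonian, Stenian, Orosirian, Rhyacian.
Span = 2300 − 0 = 2300 Myr.

Quaternary, Tonian, Stenian, Orosirian, Rhyacian; total span 2300 Myr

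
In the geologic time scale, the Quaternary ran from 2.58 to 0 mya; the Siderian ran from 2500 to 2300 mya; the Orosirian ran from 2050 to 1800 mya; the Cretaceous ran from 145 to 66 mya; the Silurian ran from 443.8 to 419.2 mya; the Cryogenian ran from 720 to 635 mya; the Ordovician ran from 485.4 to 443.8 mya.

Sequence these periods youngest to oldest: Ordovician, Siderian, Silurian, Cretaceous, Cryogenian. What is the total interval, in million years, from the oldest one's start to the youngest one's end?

Cretaceous → Silurian → Ordovician → Cryogenian → Siderian; total span 2434 Myr

Start ages (Ma): Siderian 2500, Cryogenian 720, Ordovician 485.4, Silurian 443.8, Cretaceous 145.
Ordered youngest to oldest: Cretaceous, Silurian, Ordovician, Cryogenian, Siderian.
Span = 2500 − 66 = 2434 Myr.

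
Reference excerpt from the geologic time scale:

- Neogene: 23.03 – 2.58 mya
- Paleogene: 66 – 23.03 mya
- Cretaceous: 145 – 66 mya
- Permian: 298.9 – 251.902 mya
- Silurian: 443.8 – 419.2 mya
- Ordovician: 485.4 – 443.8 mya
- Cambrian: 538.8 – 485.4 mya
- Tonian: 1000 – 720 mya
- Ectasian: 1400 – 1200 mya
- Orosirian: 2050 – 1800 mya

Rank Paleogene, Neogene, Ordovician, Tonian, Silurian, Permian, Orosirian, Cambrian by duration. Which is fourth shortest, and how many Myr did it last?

Paleogene, 42.97 million years

Start − end for each: Paleogene 66 − 23.03 = 42.97; Neogene 23.03 − 2.58 = 20.45; Ordovician 485.4 − 443.8 = 41.6; Tonian 1000 − 720 = 280; Silurian 443.8 − 419.2 = 24.6; Permian 298.9 − 251.902 = 46.998; Orosirian 2050 − 1800 = 250; Cambrian 538.8 − 485.4 = 53.4.
Ranking these from shortest: Neogene < Silurian < Ordovician < Paleogene < Permian < Cambrian < Orosirian < Tonian.
Position 4 in that ranking is Paleogene, which lasted 42.97 Myr.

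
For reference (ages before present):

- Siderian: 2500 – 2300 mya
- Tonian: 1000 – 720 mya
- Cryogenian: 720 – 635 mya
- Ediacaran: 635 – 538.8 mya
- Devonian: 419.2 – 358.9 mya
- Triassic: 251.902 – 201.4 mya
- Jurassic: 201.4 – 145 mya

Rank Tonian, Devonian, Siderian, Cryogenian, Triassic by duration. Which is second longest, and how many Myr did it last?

Durations: Tonian 280; Devonian 60.3; Siderian 200; Cryogenian 85; Triassic 50.502 Myr.
Sorted longest-first: Tonian (280), Siderian (200), Cryogenian (85), Devonian (60.3), Triassic (50.502).
The second longest is Siderian at 200 Myr.

Siderian, 200 million years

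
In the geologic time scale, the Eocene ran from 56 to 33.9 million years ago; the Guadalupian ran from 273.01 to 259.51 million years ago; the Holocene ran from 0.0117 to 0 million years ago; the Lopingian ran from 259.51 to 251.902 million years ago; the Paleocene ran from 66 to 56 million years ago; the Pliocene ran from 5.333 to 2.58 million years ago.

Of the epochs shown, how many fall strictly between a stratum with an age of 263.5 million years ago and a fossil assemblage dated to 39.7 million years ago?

The older date is 263.5 Ma and the younger is 39.7 Ma.
Epochs with start < 263.5 and end > 39.7 Ma: Lopingian (259.51–251.902), Paleocene (66–56).
That is 2 complete epochs.

2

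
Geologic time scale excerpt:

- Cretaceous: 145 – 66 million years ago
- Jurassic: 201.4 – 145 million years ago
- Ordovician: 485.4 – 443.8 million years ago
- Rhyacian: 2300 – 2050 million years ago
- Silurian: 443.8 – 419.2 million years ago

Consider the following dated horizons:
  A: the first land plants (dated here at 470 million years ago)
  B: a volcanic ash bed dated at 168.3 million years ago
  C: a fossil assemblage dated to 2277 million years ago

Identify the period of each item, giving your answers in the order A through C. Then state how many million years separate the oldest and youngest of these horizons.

A — Ordovician; B — Jurassic; C — Rhyacian; span 2108.7 million years

Match each age against the start–end ranges in the excerpt: A = 470 Ma → Ordovician (485.4–443.8); B = 168.3 Ma → Jurassic (201.4–145); C = 2277 Ma → Rhyacian (2300–2050).
The largest age is 2277 Ma and the smallest is 168.3 Ma; their difference is 2108.7 Myr.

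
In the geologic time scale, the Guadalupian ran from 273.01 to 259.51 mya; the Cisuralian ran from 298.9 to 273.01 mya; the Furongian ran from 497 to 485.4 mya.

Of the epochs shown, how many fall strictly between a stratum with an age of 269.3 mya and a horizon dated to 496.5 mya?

1

The older date is 496.5 Ma and the younger is 269.3 Ma.
Epochs with start < 496.5 and end > 269.3 Ma: Cisuralian (298.9–273.01).
That is 1 complete epoch.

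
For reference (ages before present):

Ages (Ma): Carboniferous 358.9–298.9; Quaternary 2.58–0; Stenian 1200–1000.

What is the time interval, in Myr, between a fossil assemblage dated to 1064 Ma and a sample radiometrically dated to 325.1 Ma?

738.9 million years

1064 − 325.1 = 738.9 million years.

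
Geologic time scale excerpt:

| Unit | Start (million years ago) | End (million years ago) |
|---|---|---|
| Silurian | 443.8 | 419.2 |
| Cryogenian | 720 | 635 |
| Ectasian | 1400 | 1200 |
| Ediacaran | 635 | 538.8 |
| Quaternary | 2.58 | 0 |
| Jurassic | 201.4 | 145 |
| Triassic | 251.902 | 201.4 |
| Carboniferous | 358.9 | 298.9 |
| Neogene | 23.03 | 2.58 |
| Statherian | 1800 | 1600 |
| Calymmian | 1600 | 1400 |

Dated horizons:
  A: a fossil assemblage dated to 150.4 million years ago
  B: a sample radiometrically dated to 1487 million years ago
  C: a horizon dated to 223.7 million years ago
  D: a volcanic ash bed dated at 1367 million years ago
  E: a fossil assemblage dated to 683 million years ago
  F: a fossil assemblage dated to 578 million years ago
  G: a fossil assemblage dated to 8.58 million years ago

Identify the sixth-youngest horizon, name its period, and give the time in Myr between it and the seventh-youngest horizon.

Smaller Ma means younger, so youngest first: G 8.58 < A 150.4 < C 223.7 < F 578 < E 683 < D 1367 < B 1487.
Counting 6 along gives D (1367 Ma); the excerpt puts that inside the Ectasian, 1400–1200 Ma.
Next in line is B (1487 Ma), and 1487 − 1367 = 120 Myr.

D, in the Ectasian; 120 million years to B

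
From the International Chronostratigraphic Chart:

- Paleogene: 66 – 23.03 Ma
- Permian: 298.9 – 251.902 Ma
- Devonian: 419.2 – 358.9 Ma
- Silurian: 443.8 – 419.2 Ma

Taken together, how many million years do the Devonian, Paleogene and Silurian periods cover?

Duration is start − end for each: (419.2 − 358.9) + (66 − 23.03) + (443.8 − 419.2).
That is 60.3 + 42.97 + 24.6, which totals 127.87 million years.

127.87 million years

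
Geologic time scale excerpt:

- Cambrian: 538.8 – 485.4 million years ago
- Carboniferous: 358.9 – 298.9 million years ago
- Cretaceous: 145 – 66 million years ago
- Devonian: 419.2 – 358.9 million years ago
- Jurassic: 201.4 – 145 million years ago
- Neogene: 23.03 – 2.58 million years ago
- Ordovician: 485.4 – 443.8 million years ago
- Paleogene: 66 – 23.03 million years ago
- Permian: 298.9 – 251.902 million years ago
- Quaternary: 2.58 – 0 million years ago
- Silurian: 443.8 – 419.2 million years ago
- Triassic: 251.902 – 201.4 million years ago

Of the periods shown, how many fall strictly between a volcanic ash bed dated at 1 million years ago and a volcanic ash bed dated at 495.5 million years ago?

10

The older date is 495.5 Ma and the younger is 1 Ma.
Periods with start < 495.5 and end > 1 Ma: Ordovician (485.4–443.8), Silurian (443.8–419.2), Devonian (419.2–358.9), Carboniferous (358.9–298.9), Permian (298.9–251.902), Triassic (251.902–201.4), Jurassic (201.4–145), Cretaceous (145–66), Paleogene (66–23.03), Neogene (23.03–2.58).
That is 10 complete periods.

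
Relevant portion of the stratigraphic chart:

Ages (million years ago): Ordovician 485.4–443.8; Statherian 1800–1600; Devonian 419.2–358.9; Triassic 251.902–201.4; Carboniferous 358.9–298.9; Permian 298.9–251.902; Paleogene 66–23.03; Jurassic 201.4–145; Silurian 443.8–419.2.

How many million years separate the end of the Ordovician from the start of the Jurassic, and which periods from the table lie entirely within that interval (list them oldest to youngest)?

242.4 million years; Silurian, Devonian, Carboniferous, Permian, Triassic

End of Ordovician = 443.8 Ma; start of Jurassic = 201.4 Ma.
Gap = 443.8 − 201.4 = 242.4 Myr.
Periods wholly inside 443.8–201.4 Ma: Silurian (443.8–419.2), Devonian (419.2–358.9), Carboniferous (358.9–298.9), Permian (298.9–251.902), Triassic (251.902–201.4).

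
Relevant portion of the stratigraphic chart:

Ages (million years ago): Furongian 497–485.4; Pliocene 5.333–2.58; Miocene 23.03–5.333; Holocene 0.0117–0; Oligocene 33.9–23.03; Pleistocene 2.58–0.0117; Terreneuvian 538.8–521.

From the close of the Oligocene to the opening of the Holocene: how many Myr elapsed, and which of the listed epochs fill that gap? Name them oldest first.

23.0183 million years; Miocene, Pliocene, Pleistocene

The Oligocene closes at 23.03 Ma and the Holocene opens at 0.0117 Ma, so the interval is 23.03 − 0.0117 = 23.0183 Myr.
An epoch fits inside if it starts at or after 23.03 Ma and ends at or before 0.0117 Ma; oldest first that gives Miocene, Pliocene, Pleistocene.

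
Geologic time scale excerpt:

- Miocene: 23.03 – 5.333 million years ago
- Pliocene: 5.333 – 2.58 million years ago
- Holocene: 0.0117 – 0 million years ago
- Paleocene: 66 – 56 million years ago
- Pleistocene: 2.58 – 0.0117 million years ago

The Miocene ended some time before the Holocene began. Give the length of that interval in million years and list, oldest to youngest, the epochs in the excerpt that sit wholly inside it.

End of Miocene = 5.333 Ma; start of Holocene = 0.0117 Ma.
Gap = 5.333 − 0.0117 = 5.3213 Myr.
Epochs wholly inside 5.333–0.0117 Ma: Pliocene (5.333–2.58), Pleistocene (2.58–0.0117).

5.3213 million years; Pliocene, Pleistocene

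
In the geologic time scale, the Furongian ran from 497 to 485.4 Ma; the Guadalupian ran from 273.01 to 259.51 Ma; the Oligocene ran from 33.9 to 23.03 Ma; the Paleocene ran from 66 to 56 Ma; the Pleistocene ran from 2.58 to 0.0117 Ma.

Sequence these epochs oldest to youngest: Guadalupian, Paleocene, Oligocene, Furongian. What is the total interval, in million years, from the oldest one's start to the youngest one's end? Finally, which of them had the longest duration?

Furongian → Guadalupian → Paleocene → Oligocene; total span 473.97 Myr; longest is Guadalupian

Start ages (Ma): Furongian 497, Guadalupian 273.01, Paleocene 66, Oligocene 33.9.
Ordered oldest to youngest: Furongian, Guadalupian, Paleocene, Oligocene.
Span = 497 − 23.03 = 473.97 Myr.
Durations: Furongian 11.6, Paleocene 10, Guadalupian 13.5, Oligocene 10.87 → longest is Guadalupian (13.5 Myr).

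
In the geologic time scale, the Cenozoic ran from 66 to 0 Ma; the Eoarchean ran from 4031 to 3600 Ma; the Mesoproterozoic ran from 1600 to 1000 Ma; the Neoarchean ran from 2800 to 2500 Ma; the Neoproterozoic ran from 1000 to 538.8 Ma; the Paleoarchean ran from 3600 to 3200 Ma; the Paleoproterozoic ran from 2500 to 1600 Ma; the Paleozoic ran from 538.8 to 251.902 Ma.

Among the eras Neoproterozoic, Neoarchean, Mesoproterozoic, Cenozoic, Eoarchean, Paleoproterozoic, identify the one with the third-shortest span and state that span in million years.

Eoarchean, 431 million years

Start − end for each: Neoproterozoic 1000 − 538.8 = 461.2; Neoarchean 2800 − 2500 = 300; Mesoproterozoic 1600 − 1000 = 600; Cenozoic 66 − 0 = 66; Eoarchean 4031 − 3600 = 431; Paleoproterozoic 2500 − 1600 = 900.
Ranking these from shortest: Cenozoic < Neoarchean < Eoarchean < Neoproterozoic < Mesoproterozoic < Paleoproterozoic.
Position 3 in that ranking is Eoarchean, which lasted 431 Myr.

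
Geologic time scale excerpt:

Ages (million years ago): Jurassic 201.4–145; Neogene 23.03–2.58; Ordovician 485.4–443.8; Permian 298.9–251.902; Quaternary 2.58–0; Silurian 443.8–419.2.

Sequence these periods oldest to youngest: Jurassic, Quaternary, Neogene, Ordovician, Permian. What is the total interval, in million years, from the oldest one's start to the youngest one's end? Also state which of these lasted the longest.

Ordovician → Permian → Jurassic → Neogene → Quaternary; total span 485.4 Myr; longest is Jurassic

From the excerpt: Jurassic 201.4–145; Quaternary 2.58–0; Neogene 23.03–2.58; Ordovician 485.4–443.8; Permian 298.9–251.902 (Ma).
Larger Ma is earlier, so the oldest is Ordovician and the youngest is Quaternary; oldest to youngest: Ordovician, Permian, Jurassic, Neogene, Quaternary.
Oldest start 485.4 minus youngest end 0 gives 485.4 Myr overall.
Individual lengths (start − end): Jurassic 56.4; Ordovician 41.6; Permian 46.998; Quaternary 2.58; Neogene 20.45. The largest is Jurassic at 56.4 Myr.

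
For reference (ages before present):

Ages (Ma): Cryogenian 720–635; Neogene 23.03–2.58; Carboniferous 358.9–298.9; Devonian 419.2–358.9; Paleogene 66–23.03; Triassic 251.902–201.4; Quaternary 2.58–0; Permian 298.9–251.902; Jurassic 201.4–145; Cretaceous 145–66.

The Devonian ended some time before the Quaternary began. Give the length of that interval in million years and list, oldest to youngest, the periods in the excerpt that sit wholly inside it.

The Devonian closes at 358.9 Ma and the Quaternary opens at 2.58 Ma, so the interval is 358.9 − 2.58 = 356.32 Myr.
A period fits inside if it starts at or after 358.9 Ma and ends at or before 2.58 Ma; oldest first that gives Carboniferous, Permian, Triassic, Jurassic, Cretaceous, Paleogene, Neogene.

356.32 million years; Carboniferous, Permian, Triassic, Jurassic, Cretaceous, Paleogene, Neogene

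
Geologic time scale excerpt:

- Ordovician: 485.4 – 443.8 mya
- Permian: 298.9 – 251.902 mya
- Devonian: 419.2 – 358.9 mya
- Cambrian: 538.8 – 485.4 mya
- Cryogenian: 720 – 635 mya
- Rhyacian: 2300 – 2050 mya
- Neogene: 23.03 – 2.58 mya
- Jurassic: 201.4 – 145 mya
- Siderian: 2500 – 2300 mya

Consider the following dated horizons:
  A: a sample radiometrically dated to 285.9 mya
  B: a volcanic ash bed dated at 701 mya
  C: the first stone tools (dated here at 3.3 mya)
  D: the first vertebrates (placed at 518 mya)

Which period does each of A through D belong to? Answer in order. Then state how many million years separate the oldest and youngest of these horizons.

A: 285.9 Ma lies in 298.9–251.902 Ma, so Permian.
B: 701 Ma lies in 720–635 Ma, so Cryogenian.
C: 3.3 Ma lies in 23.03–2.58 Ma, so Neogene.
D: 518 Ma lies in 538.8–485.4 Ma, so Cambrian.
Oldest = 701 Ma, youngest = 3.3 Ma → span 697.7 Myr.

A — Permian; B — Cryogenian; C — Neogene; D — Cambrian; span 697.7 million years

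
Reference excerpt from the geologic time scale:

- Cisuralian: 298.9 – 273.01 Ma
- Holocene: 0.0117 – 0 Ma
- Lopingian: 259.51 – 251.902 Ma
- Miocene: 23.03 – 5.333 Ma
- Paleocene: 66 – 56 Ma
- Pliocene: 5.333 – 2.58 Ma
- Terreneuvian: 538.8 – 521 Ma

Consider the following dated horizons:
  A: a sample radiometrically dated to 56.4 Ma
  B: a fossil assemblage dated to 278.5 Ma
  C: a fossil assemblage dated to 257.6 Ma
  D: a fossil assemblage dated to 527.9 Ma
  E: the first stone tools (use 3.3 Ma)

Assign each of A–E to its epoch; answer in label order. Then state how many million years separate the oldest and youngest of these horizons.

A: 56.4 Ma lies in 66–56 Ma, so Paleocene.
B: 278.5 Ma lies in 298.9–273.01 Ma, so Cisuralian.
C: 257.6 Ma lies in 259.51–251.902 Ma, so Lopingian.
D: 527.9 Ma lies in 538.8–521 Ma, so Terreneuvian.
E: 3.3 Ma lies in 5.333–2.58 Ma, so Pliocene.
Oldest = 527.9 Ma, youngest = 3.3 Ma → span 524.6 Myr.

A — Paleocene; B — Cisuralian; C — Lopingian; D — Terreneuvian; E — Pliocene; span 524.6 million years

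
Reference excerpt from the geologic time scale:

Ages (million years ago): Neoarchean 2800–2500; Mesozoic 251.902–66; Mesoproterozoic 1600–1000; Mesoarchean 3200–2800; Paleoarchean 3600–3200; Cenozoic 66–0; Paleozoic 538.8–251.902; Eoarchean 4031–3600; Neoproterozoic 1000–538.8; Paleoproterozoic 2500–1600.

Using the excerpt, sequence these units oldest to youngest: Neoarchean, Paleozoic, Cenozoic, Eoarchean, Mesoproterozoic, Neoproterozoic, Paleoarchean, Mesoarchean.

Read off each span (Ma): Neoarchean 2800–2500; Paleozoic 538.8–251.902; Cenozoic 66–0; Eoarchean 4031–3600; Mesoproterozoic 1600–1000; Neoproterozoic 1000–538.8; Paleoarchean 3600–3200; Mesoarchean 3200–2800.
Larger Ma is older, so oldest→youngest is Eoarchean, Paleoarchean, Mesoarchean, Neoarchean, Mesoproterozoic, Neoproterozoic, Paleozoic, Cenozoic.

Eoarchean → Paleoarchean → Mesoarchean → Neoarchean → Mesoproterozoic → Neoproterozoic → Paleozoic → Cenozoic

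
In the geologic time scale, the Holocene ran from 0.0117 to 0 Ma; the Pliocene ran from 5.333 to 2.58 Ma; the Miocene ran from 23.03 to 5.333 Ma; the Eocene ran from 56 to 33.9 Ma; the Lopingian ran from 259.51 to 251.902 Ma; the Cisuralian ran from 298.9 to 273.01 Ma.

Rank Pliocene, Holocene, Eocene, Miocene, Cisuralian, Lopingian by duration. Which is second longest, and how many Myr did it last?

Durations: Pliocene 2.753; Holocene 0.0117; Eocene 22.1; Miocene 17.697; Cisuralian 25.89; Lopingian 7.608 Myr.
Sorted longest-first: Cisuralian (25.89), Eocene (22.1), Miocene (17.697), Lopingian (7.608), Pliocene (2.753), Holocene (0.0117).
The second longest is Eocene at 22.1 Myr.

Eocene, 22.1 million years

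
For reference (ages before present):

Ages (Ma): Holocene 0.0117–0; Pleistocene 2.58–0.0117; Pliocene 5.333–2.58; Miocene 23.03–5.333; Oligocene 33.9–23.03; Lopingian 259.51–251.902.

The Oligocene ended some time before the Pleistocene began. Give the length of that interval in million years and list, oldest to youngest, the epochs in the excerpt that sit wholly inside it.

20.45 million years; Miocene, Pliocene

End of Oligocene = 23.03 Ma; start of Pleistocene = 2.58 Ma.
Gap = 23.03 − 2.58 = 20.45 Myr.
Epochs wholly inside 23.03–2.58 Ma: Miocene (23.03–5.333), Pliocene (5.333–2.58).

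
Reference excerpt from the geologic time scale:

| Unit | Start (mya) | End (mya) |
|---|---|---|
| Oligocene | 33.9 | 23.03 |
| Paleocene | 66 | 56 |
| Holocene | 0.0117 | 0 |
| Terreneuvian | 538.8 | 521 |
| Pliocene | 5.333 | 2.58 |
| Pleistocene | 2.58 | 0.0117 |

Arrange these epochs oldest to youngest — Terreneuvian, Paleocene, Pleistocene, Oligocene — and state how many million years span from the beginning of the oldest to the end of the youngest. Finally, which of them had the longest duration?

Terreneuvian → Paleocene → Oligocene → Pleistocene; total span 538.7883 Myr; longest is Terreneuvian

From the excerpt: Terreneuvian 538.8–521; Paleocene 66–56; Pleistocene 2.58–0.0117; Oligocene 33.9–23.03 (Ma).
Larger Ma is earlier, so the oldest is Terreneuvian and the youngest is Pleistocene; oldest to youngest: Terreneuvian, Paleocene, Oligocene, Pleistocene.
Oldest start 538.8 minus youngest end 0.0117 gives 538.7883 Myr overall.
Individual lengths (start − end): Oligocene 10.87; Pleistocene 2.5683; Paleocene 10; Terreneuvian 17.8. The largest is Terreneuvian at 17.8 Myr.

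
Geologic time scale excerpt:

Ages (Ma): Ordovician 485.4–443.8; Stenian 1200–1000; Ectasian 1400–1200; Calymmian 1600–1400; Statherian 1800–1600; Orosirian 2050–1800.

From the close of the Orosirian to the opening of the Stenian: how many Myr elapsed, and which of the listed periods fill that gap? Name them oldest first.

600 million years; Statherian, Calymmian, Ectasian

The Orosirian closes at 1800 Ma and the Stenian opens at 1200 Ma, so the interval is 1800 − 1200 = 600 Myr.
A period fits inside if it starts at or after 1800 Ma and ends at or before 1200 Ma; oldest first that gives Statherian, Calymmian, Ectasian.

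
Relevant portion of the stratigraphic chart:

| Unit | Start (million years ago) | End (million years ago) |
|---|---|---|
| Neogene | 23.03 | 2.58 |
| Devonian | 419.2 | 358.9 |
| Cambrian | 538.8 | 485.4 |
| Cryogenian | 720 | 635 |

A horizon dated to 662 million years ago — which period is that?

Cryogenian

662 Ma lies between 720 and 635 Ma, so it falls in the Cryogenian.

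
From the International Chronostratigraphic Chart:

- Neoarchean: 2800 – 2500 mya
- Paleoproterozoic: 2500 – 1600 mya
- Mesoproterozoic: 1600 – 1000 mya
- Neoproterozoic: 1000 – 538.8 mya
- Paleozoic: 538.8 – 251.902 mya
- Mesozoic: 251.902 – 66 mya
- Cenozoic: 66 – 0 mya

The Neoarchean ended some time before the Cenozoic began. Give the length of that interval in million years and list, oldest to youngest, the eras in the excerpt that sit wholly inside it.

End of Neoarchean = 2500 Ma; start of Cenozoic = 66 Ma.
Gap = 2500 − 66 = 2434 Myr.
Eras wholly inside 2500–66 Ma: Paleoproterozoic (2500–1600), Mesoproterozoic (1600–1000), Neoproterozoic (1000–538.8), Paleozoic (538.8–251.902), Mesozoic (251.902–66).

2434 million years; Paleoproterozoic, Mesoproterozoic, Neoproterozoic, Paleozoic, Mesozoic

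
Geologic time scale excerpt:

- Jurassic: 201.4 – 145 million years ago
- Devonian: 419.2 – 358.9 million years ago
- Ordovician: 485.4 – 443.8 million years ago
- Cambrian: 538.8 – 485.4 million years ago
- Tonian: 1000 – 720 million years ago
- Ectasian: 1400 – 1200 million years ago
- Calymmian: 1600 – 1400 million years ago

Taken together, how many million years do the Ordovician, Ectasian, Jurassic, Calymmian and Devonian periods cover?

558.3 million years

Duration is start − end for each: (485.4 − 443.8) + (1400 − 1200) + (201.4 − 145) + (1600 − 1400) + (419.2 − 358.9).
That is 41.6 + 200 + 56.4 + 200 + 60.3, which totals 558.3 million years.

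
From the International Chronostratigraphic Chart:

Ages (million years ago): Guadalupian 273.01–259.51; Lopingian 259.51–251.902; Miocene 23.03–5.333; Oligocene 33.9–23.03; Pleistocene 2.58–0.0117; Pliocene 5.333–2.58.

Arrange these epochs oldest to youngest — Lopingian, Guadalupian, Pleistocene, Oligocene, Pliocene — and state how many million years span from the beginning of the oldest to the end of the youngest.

From the excerpt: Lopingian 259.51–251.902; Guadalupian 273.01–259.51; Pleistocene 2.58–0.0117; Oligocene 33.9–23.03; Pliocene 5.333–2.58 (Ma).
Larger Ma is earlier, so the oldest is Guadalupian and the youngest is Pleistocene; oldest to youngest: Guadalupian, Lopingian, Oligocene, Pliocene, Pleistocene.
Oldest start 273.01 minus youngest end 0.0117 gives 272.9983 Myr overall.

Guadalupian → Lopingian → Oligocene → Pliocene → Pleistocene; total span 272.9983 Myr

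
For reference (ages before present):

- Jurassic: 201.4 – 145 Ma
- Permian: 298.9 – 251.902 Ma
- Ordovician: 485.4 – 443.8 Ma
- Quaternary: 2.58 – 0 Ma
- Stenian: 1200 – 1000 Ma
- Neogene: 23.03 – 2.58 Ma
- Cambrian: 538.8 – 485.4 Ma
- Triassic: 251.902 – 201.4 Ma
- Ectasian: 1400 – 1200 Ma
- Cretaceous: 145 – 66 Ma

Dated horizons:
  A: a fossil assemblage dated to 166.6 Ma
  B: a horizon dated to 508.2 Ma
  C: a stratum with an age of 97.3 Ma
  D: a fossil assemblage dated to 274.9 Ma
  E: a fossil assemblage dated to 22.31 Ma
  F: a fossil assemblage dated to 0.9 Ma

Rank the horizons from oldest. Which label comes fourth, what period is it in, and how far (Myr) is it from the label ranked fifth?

C, in the Cretaceous; 74.99 million years to E

Sorted oldest-first by Ma: B (508.2), D (274.9), A (166.6), C (97.3), E (22.31), F (0.9).
The fourth oldest is C at 97.3 Ma, which lies in 145–66 Ma: the Cretaceous.
The fifth oldest is E at 22.31 Ma; separation = |97.3 − 22.31| = 74.99 Myr.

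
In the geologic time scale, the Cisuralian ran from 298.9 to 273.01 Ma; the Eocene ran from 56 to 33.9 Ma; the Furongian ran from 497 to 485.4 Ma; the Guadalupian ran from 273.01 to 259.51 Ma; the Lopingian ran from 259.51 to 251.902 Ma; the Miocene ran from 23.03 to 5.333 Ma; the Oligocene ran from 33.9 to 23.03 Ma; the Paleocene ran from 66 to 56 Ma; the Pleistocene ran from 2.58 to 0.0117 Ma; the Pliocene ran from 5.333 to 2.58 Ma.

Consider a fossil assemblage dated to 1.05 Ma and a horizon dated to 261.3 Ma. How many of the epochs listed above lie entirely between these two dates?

261.3 Ma sits inside the Guadalupian (273.01–259.51) and 1.05 Ma inside the Pleistocene (2.58–0.0117); neither of those is wholly between the two dates.
The listed epochs lying completely between them are Lopingian, Paleocene, Eocene, Oligocene, Miocene, Pliocene — 6 in all.

6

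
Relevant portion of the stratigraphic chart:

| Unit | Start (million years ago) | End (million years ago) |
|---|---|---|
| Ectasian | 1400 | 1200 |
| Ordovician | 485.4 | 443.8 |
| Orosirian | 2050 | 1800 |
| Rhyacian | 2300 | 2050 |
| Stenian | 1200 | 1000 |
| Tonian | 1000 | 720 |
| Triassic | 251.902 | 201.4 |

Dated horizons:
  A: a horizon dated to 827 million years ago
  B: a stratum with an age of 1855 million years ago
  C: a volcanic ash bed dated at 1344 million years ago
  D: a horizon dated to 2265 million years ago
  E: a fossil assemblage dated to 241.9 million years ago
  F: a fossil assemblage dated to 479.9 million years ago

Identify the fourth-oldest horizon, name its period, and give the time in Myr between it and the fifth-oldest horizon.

Larger Ma means older, so oldest first: D 2265 > B 1855 > C 1344 > A 827 > F 479.9 > E 241.9.
Counting 4 along gives A (827 Ma); the excerpt puts that inside the Tonian, 1000–720 Ma.
Next in line is F (479.9 Ma), and 827 − 479.9 = 347.1 Myr.

A, in the Tonian; 347.1 million years to F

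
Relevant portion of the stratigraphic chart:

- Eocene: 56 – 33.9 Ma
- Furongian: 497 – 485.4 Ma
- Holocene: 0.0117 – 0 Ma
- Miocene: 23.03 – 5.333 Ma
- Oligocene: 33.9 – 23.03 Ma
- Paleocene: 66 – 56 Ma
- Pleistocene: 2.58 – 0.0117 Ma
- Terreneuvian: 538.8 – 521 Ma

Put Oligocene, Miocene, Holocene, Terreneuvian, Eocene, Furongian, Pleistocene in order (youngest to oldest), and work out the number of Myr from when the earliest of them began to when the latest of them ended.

Start ages (Ma): Terreneuvian 538.8, Furongian 497, Eocene 56, Oligocene 33.9, Miocene 23.03, Pleistocene 2.58, Holocene 0.0117.
Ordered youngest to oldest: Holocene, Pleistocene, Miocene, Oligocene, Eocene, Furongian, Terreneuvian.
Span = 538.8 − 0 = 538.8 Myr.

Holocene, Pleistocene, Miocene, Oligocene, Eocene, Furongian, Terreneuvian; total span 538.8 Myr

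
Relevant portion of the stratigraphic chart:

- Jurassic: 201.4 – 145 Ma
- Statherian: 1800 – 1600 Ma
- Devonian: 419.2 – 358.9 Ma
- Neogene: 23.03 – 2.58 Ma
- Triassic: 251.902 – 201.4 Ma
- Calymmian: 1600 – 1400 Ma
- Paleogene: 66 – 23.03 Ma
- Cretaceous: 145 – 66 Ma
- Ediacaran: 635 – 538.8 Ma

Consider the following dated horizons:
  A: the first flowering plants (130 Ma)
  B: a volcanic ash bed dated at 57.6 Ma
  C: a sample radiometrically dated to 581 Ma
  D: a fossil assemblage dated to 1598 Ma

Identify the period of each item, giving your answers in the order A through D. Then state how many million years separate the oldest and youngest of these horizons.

A: 130 Ma lies in 145–66 Ma, so Cretaceous.
B: 57.6 Ma lies in 66–23.03 Ma, so Paleogene.
C: 581 Ma lies in 635–538.8 Ma, so Ediacaran.
D: 1598 Ma lies in 1600–1400 Ma, so Calymmian.
Oldest = 1598 Ma, youngest = 57.6 Ma → span 1540.4 Myr.

A — Cretaceous; B — Paleogene; C — Ediacaran; D — Calymmian; span 1540.4 million years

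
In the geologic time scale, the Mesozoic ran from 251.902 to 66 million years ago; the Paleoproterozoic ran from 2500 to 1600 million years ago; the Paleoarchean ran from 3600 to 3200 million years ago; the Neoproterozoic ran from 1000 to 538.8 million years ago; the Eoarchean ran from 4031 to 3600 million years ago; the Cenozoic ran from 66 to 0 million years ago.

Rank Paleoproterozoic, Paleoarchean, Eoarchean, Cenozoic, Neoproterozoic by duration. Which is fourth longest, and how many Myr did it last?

Start − end for each: Paleoproterozoic 2500 − 1600 = 900; Paleoarchean 3600 − 3200 = 400; Eoarchean 4031 − 3600 = 431; Cenozoic 66 − 0 = 66; Neoproterozoic 1000 − 538.8 = 461.2.
Ranking these from longest: Paleoproterozoic > Neoproterozoic > Eoarchean > Paleoarchean > Cenozoic.
Position 4 in that ranking is Paleoarchean, which lasted 400 Myr.

Paleoarchean, 400 million years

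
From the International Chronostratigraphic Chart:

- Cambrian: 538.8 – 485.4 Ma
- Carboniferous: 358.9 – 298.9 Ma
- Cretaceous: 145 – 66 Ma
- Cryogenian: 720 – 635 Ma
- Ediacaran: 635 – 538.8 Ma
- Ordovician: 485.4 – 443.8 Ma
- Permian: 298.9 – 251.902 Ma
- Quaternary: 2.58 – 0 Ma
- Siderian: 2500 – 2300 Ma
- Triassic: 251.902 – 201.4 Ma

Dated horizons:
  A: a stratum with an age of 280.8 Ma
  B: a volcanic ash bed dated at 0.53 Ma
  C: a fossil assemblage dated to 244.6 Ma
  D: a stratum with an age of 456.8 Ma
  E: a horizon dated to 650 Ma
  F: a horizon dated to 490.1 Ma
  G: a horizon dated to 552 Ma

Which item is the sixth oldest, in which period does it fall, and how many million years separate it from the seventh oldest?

C, in the Triassic; 244.07 million years to B

Larger Ma means older, so oldest first: E 650 > G 552 > F 490.1 > D 456.8 > A 280.8 > C 244.6 > B 0.53.
Counting 6 along gives C (244.6 Ma); the excerpt puts that inside the Triassic, 251.902–201.4 Ma.
Next in line is B (0.53 Ma), and 244.6 − 0.53 = 244.07 Myr.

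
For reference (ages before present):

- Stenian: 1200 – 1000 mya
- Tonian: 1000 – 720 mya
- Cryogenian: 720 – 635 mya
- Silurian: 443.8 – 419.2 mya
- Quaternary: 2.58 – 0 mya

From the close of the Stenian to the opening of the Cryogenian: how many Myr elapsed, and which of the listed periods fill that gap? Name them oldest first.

End of Stenian = 1000 Ma; start of Cryogenian = 720 Ma.
Gap = 1000 − 720 = 280 Myr.
Periods wholly inside 1000–720 Ma: Tonian (1000–720).

280 million years; Tonian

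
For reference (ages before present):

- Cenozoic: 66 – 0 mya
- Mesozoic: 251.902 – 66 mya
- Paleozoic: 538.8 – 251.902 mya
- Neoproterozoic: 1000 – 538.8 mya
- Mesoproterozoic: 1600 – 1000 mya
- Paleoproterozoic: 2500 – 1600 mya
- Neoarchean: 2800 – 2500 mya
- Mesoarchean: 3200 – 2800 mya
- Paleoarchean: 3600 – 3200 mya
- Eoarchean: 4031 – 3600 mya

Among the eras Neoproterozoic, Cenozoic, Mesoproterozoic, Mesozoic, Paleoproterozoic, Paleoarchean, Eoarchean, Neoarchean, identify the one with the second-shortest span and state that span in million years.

Mesozoic, 185.902 million years

Durations: Neoproterozoic 461.2; Cenozoic 66; Mesoproterozoic 600; Mesozoic 185.902; Paleoproterozoic 900; Paleoarchean 400; Eoarchean 431; Neoarchean 300 Myr.
Sorted shortest-first: Cenozoic (66), Mesozoic (185.902), Neoarchean (300), Paleoarchean (400), Eoarchean (431), Neoproterozoic (461.2), Mesoproterozoic (600), Paleoproterozoic (900).
The second shortest is Mesozoic at 185.902 Myr.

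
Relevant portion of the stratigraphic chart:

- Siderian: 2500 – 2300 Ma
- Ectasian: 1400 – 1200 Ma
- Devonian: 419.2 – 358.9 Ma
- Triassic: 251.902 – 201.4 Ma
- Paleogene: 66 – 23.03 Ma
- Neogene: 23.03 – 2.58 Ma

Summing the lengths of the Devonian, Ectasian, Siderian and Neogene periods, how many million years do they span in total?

480.75 million years

Duration is start − end for each: (419.2 − 358.9) + (1400 − 1200) + (2500 − 2300) + (23.03 − 2.58).
That is 60.3 + 200 + 200 + 20.45, which totals 480.75 million years.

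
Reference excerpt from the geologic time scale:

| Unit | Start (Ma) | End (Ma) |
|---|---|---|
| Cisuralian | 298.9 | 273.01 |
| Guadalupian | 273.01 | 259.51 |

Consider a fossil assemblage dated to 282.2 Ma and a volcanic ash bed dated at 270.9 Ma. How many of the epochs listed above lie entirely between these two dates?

The older date is 282.2 Ma and the younger is 270.9 Ma.
No epoch both begins after 282.2 Ma and ends before 270.9 Ma, so the count is 0.

0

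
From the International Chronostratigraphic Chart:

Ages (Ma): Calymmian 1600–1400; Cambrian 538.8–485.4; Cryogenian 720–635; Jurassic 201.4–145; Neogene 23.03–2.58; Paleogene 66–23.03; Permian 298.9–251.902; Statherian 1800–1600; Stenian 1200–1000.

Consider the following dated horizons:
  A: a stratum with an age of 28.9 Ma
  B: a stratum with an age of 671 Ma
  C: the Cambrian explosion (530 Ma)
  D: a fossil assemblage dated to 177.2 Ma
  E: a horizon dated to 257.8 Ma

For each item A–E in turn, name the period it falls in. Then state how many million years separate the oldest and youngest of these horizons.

A — Paleogene; B — Cryogenian; C — Cambrian; D — Jurassic; E — Permian; span 642.1 million years

Match each age against the start–end ranges in the excerpt: A = 28.9 Ma → Paleogene (66–23.03); B = 671 Ma → Cryogenian (720–635); C = 530 Ma → Cambrian (538.8–485.4); D = 177.2 Ma → Jurassic (201.4–145); E = 257.8 Ma → Permian (298.9–251.902).
The largest age is 671 Ma and the smallest is 28.9 Ma; their difference is 642.1 Myr.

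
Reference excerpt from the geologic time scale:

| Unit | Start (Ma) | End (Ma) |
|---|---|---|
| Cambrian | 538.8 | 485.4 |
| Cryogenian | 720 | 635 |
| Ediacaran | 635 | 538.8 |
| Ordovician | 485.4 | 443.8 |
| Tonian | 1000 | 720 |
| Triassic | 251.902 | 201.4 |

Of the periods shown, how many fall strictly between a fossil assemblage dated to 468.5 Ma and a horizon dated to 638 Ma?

The older date is 638 Ma and the younger is 468.5 Ma.
Periods with start < 638 and end > 468.5 Ma: Ediacaran (635–538.8), Cambrian (538.8–485.4).
That is 2 complete periods.

2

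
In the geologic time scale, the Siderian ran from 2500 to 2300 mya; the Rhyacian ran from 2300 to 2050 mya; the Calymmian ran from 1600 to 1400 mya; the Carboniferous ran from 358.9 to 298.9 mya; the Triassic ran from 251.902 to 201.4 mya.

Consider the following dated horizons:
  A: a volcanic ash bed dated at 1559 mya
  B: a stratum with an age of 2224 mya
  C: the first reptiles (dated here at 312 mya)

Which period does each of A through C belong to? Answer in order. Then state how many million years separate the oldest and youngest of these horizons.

A — Calymmian; B — Rhyacian; C — Carboniferous; span 1912 million years

Match each age against the start–end ranges in the excerpt: A = 1559 Ma → Calymmian (1600–1400); B = 2224 Ma → Rhyacian (2300–2050); C = 312 Ma → Carboniferous (358.9–298.9).
The largest age is 2224 Ma and the smallest is 312 Ma; their difference is 1912 Myr.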